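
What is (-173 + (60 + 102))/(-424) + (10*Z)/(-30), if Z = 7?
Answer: -2935/1272 ≈ -2.3074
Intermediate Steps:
(-173 + (60 + 102))/(-424) + (10*Z)/(-30) = (-173 + (60 + 102))/(-424) + (10*7)/(-30) = (-173 + 162)*(-1/424) + 70*(-1/30) = -11*(-1/424) - 7/3 = 11/424 - 7/3 = -2935/1272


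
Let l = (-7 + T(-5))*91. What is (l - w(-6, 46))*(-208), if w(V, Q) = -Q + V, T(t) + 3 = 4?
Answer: 102752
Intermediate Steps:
T(t) = 1 (T(t) = -3 + 4 = 1)
w(V, Q) = V - Q
l = -546 (l = (-7 + 1)*91 = -6*91 = -546)
(l - w(-6, 46))*(-208) = (-546 - (-6 - 1*46))*(-208) = (-546 - (-6 - 46))*(-208) = (-546 - 1*(-52))*(-208) = (-546 + 52)*(-208) = -494*(-208) = 102752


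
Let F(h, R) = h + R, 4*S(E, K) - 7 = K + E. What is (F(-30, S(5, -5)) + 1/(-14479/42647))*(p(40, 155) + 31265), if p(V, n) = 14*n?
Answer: -60407516025/57916 ≈ -1.0430e+6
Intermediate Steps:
S(E, K) = 7/4 + E/4 + K/4 (S(E, K) = 7/4 + (K + E)/4 = 7/4 + (E + K)/4 = 7/4 + (E/4 + K/4) = 7/4 + E/4 + K/4)
F(h, R) = R + h
(F(-30, S(5, -5)) + 1/(-14479/42647))*(p(40, 155) + 31265) = (((7/4 + (¼)*5 + (¼)*(-5)) - 30) + 1/(-14479/42647))*(14*155 + 31265) = (((7/4 + 5/4 - 5/4) - 30) + 1/(-14479*1/42647))*(2170 + 31265) = ((7/4 - 30) + 1/(-14479/42647))*33435 = (-113/4 - 42647/14479)*33435 = -1806715/57916*33435 = -60407516025/57916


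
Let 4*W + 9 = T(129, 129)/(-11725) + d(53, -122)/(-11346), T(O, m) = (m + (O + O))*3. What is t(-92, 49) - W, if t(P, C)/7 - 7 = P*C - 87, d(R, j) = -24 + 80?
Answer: -4272148115611/133031850 ≈ -32114.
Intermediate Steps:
T(O, m) = 3*m + 6*O (T(O, m) = (m + 2*O)*3 = 3*m + 6*O)
d(R, j) = 56
t(P, C) = -560 + 7*C*P (t(P, C) = 49 + 7*(P*C - 87) = 49 + 7*(C*P - 87) = 49 + 7*(-87 + C*P) = 49 + (-609 + 7*C*P) = -560 + 7*C*P)
W = -302778989/133031850 (W = -9/4 + ((3*129 + 6*129)/(-11725) + 56/(-11346))/4 = -9/4 + ((387 + 774)*(-1/11725) + 56*(-1/11346))/4 = -9/4 + (1161*(-1/11725) - 28/5673)/4 = -9/4 + (-1161/11725 - 28/5673)/4 = -9/4 + (¼)*(-6914653/66515925) = -9/4 - 6914653/266063700 = -302778989/133031850 ≈ -2.2760)
t(-92, 49) - W = (-560 + 7*49*(-92)) - 1*(-302778989/133031850) = (-560 - 31556) + 302778989/133031850 = -32116 + 302778989/133031850 = -4272148115611/133031850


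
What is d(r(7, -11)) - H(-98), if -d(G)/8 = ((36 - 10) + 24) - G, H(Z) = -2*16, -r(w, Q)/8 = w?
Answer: -816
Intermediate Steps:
r(w, Q) = -8*w
H(Z) = -32
d(G) = -400 + 8*G (d(G) = -8*(((36 - 10) + 24) - G) = -8*((26 + 24) - G) = -8*(50 - G) = -400 + 8*G)
d(r(7, -11)) - H(-98) = (-400 + 8*(-8*7)) - 1*(-32) = (-400 + 8*(-56)) + 32 = (-400 - 448) + 32 = -848 + 32 = -816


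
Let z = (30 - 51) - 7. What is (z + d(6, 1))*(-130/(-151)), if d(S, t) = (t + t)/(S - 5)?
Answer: -3380/151 ≈ -22.384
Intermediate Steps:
d(S, t) = 2*t/(-5 + S) (d(S, t) = (2*t)/(-5 + S) = 2*t/(-5 + S))
z = -28 (z = -21 - 7 = -28)
(z + d(6, 1))*(-130/(-151)) = (-28 + 2*1/(-5 + 6))*(-130/(-151)) = (-28 + 2*1/1)*(-130*(-1/151)) = (-28 + 2*1*1)*(130/151) = (-28 + 2)*(130/151) = -26*130/151 = -3380/151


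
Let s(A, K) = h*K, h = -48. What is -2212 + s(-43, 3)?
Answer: -2356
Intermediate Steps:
s(A, K) = -48*K
-2212 + s(-43, 3) = -2212 - 48*3 = -2212 - 144 = -2356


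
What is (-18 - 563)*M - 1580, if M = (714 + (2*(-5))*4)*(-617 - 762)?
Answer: 540006546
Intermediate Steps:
M = -929446 (M = (714 - 10*4)*(-1379) = (714 - 40)*(-1379) = 674*(-1379) = -929446)
(-18 - 563)*M - 1580 = (-18 - 563)*(-929446) - 1580 = -581*(-929446) - 1580 = 540008126 - 1580 = 540006546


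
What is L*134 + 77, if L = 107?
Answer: 14415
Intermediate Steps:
L*134 + 77 = 107*134 + 77 = 14338 + 77 = 14415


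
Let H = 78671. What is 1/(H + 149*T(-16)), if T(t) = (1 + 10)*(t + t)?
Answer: 1/26223 ≈ 3.8134e-5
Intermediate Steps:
T(t) = 22*t (T(t) = 11*(2*t) = 22*t)
1/(H + 149*T(-16)) = 1/(78671 + 149*(22*(-16))) = 1/(78671 + 149*(-352)) = 1/(78671 - 52448) = 1/26223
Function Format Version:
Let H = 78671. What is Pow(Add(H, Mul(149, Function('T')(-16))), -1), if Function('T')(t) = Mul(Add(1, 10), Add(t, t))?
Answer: Rational(1, 26223) ≈ 3.8134e-5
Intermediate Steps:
Function('T')(t) = Mul(22, t) (Function('T')(t) = Mul(11, Mul(2, t)) = Mul(22, t))
Pow(Add(H, Mul(149, Function('T')(-16))), -1) = Pow(Add(78671, Mul(149, Mul(22, -16))), -1) = Pow(Add(78671, Mul(149, -352)), -1) = Pow(Add(78671, -52448), -1) = Pow(26223, -1) = Rational(1, 26223)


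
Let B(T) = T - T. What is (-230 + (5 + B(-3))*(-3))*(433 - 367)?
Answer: -16170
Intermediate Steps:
B(T) = 0
(-230 + (5 + B(-3))*(-3))*(433 - 367) = (-230 + (5 + 0)*(-3))*(433 - 367) = (-230 + 5*(-3))*66 = (-230 - 15)*66 = -245*66 = -16170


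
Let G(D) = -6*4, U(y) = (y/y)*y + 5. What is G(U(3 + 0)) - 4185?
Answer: -4209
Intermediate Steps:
U(y) = 5 + y (U(y) = 1*y + 5 = y + 5 = 5 + y)
G(D) = -24
G(U(3 + 0)) - 4185 = -24 - 4185 = -4209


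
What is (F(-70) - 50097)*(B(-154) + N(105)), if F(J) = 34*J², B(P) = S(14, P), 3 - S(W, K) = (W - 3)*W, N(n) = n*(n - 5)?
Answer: 1205689547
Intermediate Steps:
N(n) = n*(-5 + n)
S(W, K) = 3 - W*(-3 + W) (S(W, K) = 3 - (W - 3)*W = 3 - (-3 + W)*W = 3 - W*(-3 + W))
B(P) = -151 (B(P) = 3 - 1*14² + 3*14 = 3 - 1*196 + 42 = 3 - 196 + 42 = -151)
(F(-70) - 50097)*(B(-154) + N(105)) = (34*(-70)² - 50097)*(-151 + 105*(-5 + 105)) = (34*4900 - 50097)*(-151 + 105*100) = (166600 - 50097)*(-151 + 10500) = 116503*10349 = 1205689547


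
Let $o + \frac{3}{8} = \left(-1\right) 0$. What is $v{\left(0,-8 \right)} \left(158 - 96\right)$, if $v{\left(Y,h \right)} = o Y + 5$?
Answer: $310$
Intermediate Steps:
$o = - \frac{3}{8}$ ($o = - \frac{3}{8} - 0 = - \frac{3}{8} + 0 = - \frac{3}{8} \approx -0.375$)
$v{\left(Y,h \right)} = 5 - \frac{3 Y}{8}$ ($v{\left(Y,h \right)} = - \frac{3 Y}{8} + 5 = 5 - \frac{3 Y}{8}$)
$v{\left(0,-8 \right)} \left(158 - 96\right) = \left(5 - 0\right) \left(158 - 96\right) = \left(5 + 0\right) 62 = 5 \cdot 62 = 310$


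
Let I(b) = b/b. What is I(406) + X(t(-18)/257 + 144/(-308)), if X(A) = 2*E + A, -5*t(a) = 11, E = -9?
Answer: -1729172/98945 ≈ -17.476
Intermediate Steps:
t(a) = -11/5 (t(a) = -⅕*11 = -11/5)
I(b) = 1
X(A) = -18 + A (X(A) = 2*(-9) + A = -18 + A)
I(406) + X(t(-18)/257 + 144/(-308)) = 1 + (-18 + (-11/5/257 + 144/(-308))) = 1 + (-18 + (-11/5*1/257 + 144*(-1/308))) = 1 + (-18 + (-11/1285 - 36/77)) = 1 + (-18 - 47107/98945) = 1 - 1828117/98945 = -1729172/98945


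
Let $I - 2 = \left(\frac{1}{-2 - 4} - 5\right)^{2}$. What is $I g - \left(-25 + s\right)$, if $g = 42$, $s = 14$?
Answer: $\frac{7297}{6} \approx 1216.2$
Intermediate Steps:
$I = \frac{1033}{36}$ ($I = 2 + \left(\frac{1}{-2 - 4} - 5\right)^{2} = 2 + \left(\frac{1}{-6} - 5\right)^{2} = 2 + \left(- \frac{1}{6} - 5\right)^{2} = 2 + \left(- \frac{31}{6}\right)^{2} = 2 + \frac{961}{36} = \frac{1033}{36} \approx 28.694$)
$I g - \left(-25 + s\right) = \frac{1033}{36} \cdot 42 + \left(25 - 14\right) = \frac{7231}{6} + \left(25 - 14\right) = \frac{7231}{6} + 11 = \frac{7297}{6}$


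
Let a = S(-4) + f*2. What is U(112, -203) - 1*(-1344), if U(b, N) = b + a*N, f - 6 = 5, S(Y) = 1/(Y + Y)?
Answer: -23877/8 ≈ -2984.6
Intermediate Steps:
S(Y) = 1/(2*Y)
f = 11 (f = 6 + 5 = 11)
a = 175/8 (a = (½)/(-4) + 11*2 = (½)*(-¼) + 22 = -⅛ + 22 = 175/8 ≈ 21.875)
U(b, N) = b + 175*N/8
U(112, -203) - 1*(-1344) = (112 + (175/8)*(-203)) - 1*(-1344) = (112 - 35525/8) + 1344 = -34629/8 + 1344 = -23877/8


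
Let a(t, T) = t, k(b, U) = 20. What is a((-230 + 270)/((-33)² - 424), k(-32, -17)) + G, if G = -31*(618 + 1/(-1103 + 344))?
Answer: -1933932431/100947 ≈ -19158.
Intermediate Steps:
G = -14540891/759 (G = -31*(618 + 1/(-759)) = -31*(618 - 1/759) = -31*469061/759 = -14540891/759 ≈ -19158.)
a((-230 + 270)/((-33)² - 424), k(-32, -17)) + G = (-230 + 270)/((-33)² - 424) - 14540891/759 = 40/(1089 - 424) - 14540891/759 = 40/665 - 14540891/759 = 40*(1/665) - 14540891/759 = 8/133 - 14540891/759 = -1933932431/100947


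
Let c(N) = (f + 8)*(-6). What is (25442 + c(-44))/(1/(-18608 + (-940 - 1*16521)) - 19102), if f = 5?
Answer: -914854116/688990039 ≈ -1.3278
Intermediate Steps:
c(N) = -78 (c(N) = (5 + 8)*(-6) = 13*(-6) = -78)
(25442 + c(-44))/(1/(-18608 + (-940 - 1*16521)) - 19102) = (25442 - 78)/(1/(-18608 + (-940 - 1*16521)) - 19102) = 25364/(1/(-18608 + (-940 - 16521)) - 19102) = 25364/(1/(-18608 - 17461) - 19102) = 25364/(1/(-36069) - 19102) = 25364/(-1/36069 - 19102) = 25364/(-688990039/36069) = 25364*(-36069/688990039) = -914854116/688990039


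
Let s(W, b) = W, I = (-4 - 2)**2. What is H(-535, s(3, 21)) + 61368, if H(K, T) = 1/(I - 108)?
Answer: 4418495/72 ≈ 61368.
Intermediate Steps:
I = 36 (I = (-6)**2 = 36)
H(K, T) = -1/72 (H(K, T) = 1/(36 - 108) = 1/(-72) = -1/72)
H(-535, s(3, 21)) + 61368 = -1/72 + 61368 = 4418495/72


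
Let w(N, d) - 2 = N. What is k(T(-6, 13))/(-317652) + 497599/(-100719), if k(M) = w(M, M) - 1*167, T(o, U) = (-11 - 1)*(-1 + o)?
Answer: -52685053103/10664530596 ≈ -4.9402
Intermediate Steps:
w(N, d) = 2 + N
T(o, U) = 12 - 12*o (T(o, U) = -12*(-1 + o) = 12 - 12*o)
k(M) = -165 + M (k(M) = (2 + M) - 1*167 = (2 + M) - 167 = -165 + M)
k(T(-6, 13))/(-317652) + 497599/(-100719) = (-165 + (12 - 12*(-6)))/(-317652) + 497599/(-100719) = (-165 + (12 + 72))*(-1/317652) + 497599*(-1/100719) = (-165 + 84)*(-1/317652) - 497599/100719 = -81*(-1/317652) - 497599/100719 = 27/105884 - 497599/100719 = -52685053103/10664530596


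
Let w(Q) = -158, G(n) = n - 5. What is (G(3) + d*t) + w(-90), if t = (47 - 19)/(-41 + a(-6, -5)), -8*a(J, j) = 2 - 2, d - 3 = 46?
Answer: -7932/41 ≈ -193.46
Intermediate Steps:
G(n) = -5 + n
d = 49 (d = 3 + 46 = 49)
a(J, j) = 0 (a(J, j) = -(2 - 2)/8 = -⅛*0 = 0)
t = -28/41 (t = (47 - 19)/(-41 + 0) = 28/(-41) = 28*(-1/41) = -28/41 ≈ -0.68293)
(G(3) + d*t) + w(-90) = ((-5 + 3) + 49*(-28/41)) - 158 = (-2 - 1372/41) - 158 = -1454/41 - 158 = -7932/41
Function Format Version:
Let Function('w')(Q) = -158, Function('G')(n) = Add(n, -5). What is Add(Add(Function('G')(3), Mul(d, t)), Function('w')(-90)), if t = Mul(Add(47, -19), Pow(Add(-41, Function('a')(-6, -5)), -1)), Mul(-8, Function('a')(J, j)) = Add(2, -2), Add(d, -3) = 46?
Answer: Rational(-7932, 41) ≈ -193.46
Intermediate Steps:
Function('G')(n) = Add(-5, n)
d = 49 (d = Add(3, 46) = 49)
Function('a')(J, j) = 0 (Function('a')(J, j) = Mul(Rational(-1, 8), Add(2, -2)) = Mul(Rational(-1, 8), 0) = 0)
t = Rational(-28, 41) (t = Mul(Add(47, -19), Pow(Add(-41, 0), -1)) = Mul(28, Pow(-41, -1)) = Mul(28, Rational(-1, 41)) = Rational(-28, 41) ≈ -0.68293)
Add(Add(Function('G')(3), Mul(d, t)), Function('w')(-90)) = Add(Add(Add(-5, 3), Mul(49, Rational(-28, 41))), -158) = Add(Add(-2, Rational(-1372, 41)), -158) = Add(Rational(-1454, 41), -158) = Rational(-7932, 41)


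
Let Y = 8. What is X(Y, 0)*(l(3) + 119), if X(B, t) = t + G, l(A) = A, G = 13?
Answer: 1586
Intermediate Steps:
X(B, t) = 13 + t (X(B, t) = t + 13 = 13 + t)
X(Y, 0)*(l(3) + 119) = (13 + 0)*(3 + 119) = 13*122 = 1586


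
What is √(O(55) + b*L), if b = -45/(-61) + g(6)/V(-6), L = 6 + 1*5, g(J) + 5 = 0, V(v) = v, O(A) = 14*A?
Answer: 13*√624030/366 ≈ 28.059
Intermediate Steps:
g(J) = -5 (g(J) = -5 + 0 = -5)
L = 11 (L = 6 + 5 = 11)
b = 575/366 (b = -45/(-61) - 5/(-6) = -45*(-1/61) - 5*(-⅙) = 45/61 + ⅚ = 575/366 ≈ 1.5710)
√(O(55) + b*L) = √(14*55 + (575/366)*11) = √(770 + 6325/366) = √(288145/366) = 13*√624030/366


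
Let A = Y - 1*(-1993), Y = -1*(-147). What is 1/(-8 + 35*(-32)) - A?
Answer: -2413921/1128 ≈ -2140.0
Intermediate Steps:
Y = 147
A = 2140 (A = 147 - 1*(-1993) = 147 + 1993 = 2140)
1/(-8 + 35*(-32)) - A = 1/(-8 + 35*(-32)) - 1*2140 = 1/(-8 - 1120) - 2140 = 1/(-1128) - 2140 = -1/1128 - 2140 = -2413921/1128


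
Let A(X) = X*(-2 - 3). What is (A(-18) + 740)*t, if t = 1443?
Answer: 1197690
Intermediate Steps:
A(X) = -5*X (A(X) = X*(-5) = -5*X)
(A(-18) + 740)*t = (-5*(-18) + 740)*1443 = (90 + 740)*1443 = 830*1443 = 1197690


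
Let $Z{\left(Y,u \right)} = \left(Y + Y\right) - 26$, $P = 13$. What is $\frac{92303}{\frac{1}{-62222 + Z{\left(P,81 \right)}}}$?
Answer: $-5743277266$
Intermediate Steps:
$Z{\left(Y,u \right)} = -26 + 2 Y$ ($Z{\left(Y,u \right)} = 2 Y - 26 = -26 + 2 Y$)
$\frac{92303}{\frac{1}{-62222 + Z{\left(P,81 \right)}}} = \frac{92303}{\frac{1}{-62222 + \left(-26 + 2 \cdot 13\right)}} = \frac{92303}{\frac{1}{-62222 + \left(-26 + 26\right)}} = \frac{92303}{\frac{1}{-62222 + 0}} = \frac{92303}{\frac{1}{-62222}} = \frac{92303}{- \frac{1}{62222}} = 92303 \left(-62222\right) = -5743277266$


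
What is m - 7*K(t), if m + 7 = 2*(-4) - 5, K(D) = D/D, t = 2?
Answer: -27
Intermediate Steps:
K(D) = 1
m = -20 (m = -7 + (2*(-4) - 5) = -7 + (-8 - 5) = -7 - 13 = -20)
m - 7*K(t) = -20 - 7*1 = -20 - 7 = -27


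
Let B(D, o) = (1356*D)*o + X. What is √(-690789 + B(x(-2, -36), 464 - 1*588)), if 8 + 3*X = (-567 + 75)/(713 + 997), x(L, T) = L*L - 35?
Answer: √367272827485/285 ≈ 2126.4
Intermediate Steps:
x(L, T) = -35 + L² (x(L, T) = L² - 35 = -35 + L²)
X = -2362/855 (X = -8/3 + ((-567 + 75)/(713 + 997))/3 = -8/3 + (-492/1710)/3 = -8/3 + (-492*1/1710)/3 = -8/3 + (⅓)*(-82/285) = -8/3 - 82/855 = -2362/855 ≈ -2.7626)
B(D, o) = -2362/855 + 1356*D*o (B(D, o) = (1356*D)*o - 2362/855 = 1356*D*o - 2362/855 = -2362/855 + 1356*D*o)
√(-690789 + B(x(-2, -36), 464 - 1*588)) = √(-690789 + (-2362/855 + 1356*(-35 + (-2)²)*(464 - 1*588))) = √(-690789 + (-2362/855 + 1356*(-35 + 4)*(464 - 588))) = √(-690789 + (-2362/855 + 1356*(-31)*(-124))) = √(-690789 + (-2362/855 + 5212464)) = √(-690789 + 4456654358/855) = √(3866029763/855) = √367272827485/285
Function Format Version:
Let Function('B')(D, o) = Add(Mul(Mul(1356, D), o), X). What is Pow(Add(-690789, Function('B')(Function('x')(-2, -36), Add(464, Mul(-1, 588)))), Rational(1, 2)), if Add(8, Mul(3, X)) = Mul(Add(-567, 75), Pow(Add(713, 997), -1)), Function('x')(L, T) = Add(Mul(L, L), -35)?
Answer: Mul(Rational(1, 285), Pow(367272827485, Rational(1, 2))) ≈ 2126.4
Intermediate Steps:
Function('x')(L, T) = Add(-35, Pow(L, 2)) (Function('x')(L, T) = Add(Pow(L, 2), -35) = Add(-35, Pow(L, 2)))
X = Rational(-2362, 855) (X = Add(Rational(-8, 3), Mul(Rational(1, 3), Mul(Add(-567, 75), Pow(Add(713, 997), -1)))) = Add(Rational(-8, 3), Mul(Rational(1, 3), Mul(-492, Pow(1710, -1)))) = Add(Rational(-8, 3), Mul(Rational(1, 3), Mul(-492, Rational(1, 1710)))) = Add(Rational(-8, 3), Mul(Rational(1, 3), Rational(-82, 285))) = Add(Rational(-8, 3), Rational(-82, 855)) = Rational(-2362, 855) ≈ -2.7626)
Function('B')(D, o) = Add(Rational(-2362, 855), Mul(1356, D, o)) (Function('B')(D, o) = Add(Mul(Mul(1356, D), o), Rational(-2362, 855)) = Add(Mul(1356, D, o), Rational(-2362, 855)) = Add(Rational(-2362, 855), Mul(1356, D, o)))
Pow(Add(-690789, Function('B')(Function('x')(-2, -36), Add(464, Mul(-1, 588)))), Rational(1, 2)) = Pow(Add(-690789, Add(Rational(-2362, 855), Mul(1356, Add(-35, Pow(-2, 2)), Add(464, Mul(-1, 588))))), Rational(1, 2)) = Pow(Add(-690789, Add(Rational(-2362, 855), Mul(1356, Add(-35, 4), Add(464, -588)))), Rational(1, 2)) = Pow(Add(-690789, Add(Rational(-2362, 855), Mul(1356, -31, -124))), Rational(1, 2)) = Pow(Add(-690789, Add(Rational(-2362, 855), 5212464)), Rational(1, 2)) = Pow(Add(-690789, Rational(4456654358, 855)), Rational(1, 2)) = Pow(Rational(3866029763, 855), Rational(1, 2)) = Mul(Rational(1, 285), Pow(367272827485, Rational(1, 2)))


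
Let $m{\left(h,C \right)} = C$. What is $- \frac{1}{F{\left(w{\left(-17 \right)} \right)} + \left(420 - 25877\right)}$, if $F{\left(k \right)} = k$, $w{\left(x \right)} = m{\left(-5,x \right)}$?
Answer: $\frac{1}{25474} \approx 3.9256 \cdot 10^{-5}$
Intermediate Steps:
$w{\left(x \right)} = x$
$- \frac{1}{F{\left(w{\left(-17 \right)} \right)} + \left(420 - 25877\right)} = - \frac{1}{-17 + \left(420 - 25877\right)} = - \frac{1}{-17 - 25457} = - \frac{1}{-25474} = \left(-1\right) \left(- \frac{1}{25474}\right) = \frac{1}{25474}$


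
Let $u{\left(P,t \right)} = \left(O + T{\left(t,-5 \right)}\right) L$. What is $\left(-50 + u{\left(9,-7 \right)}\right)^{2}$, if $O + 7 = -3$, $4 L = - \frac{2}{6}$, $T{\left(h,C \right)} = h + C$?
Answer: $\frac{83521}{36} \approx 2320.0$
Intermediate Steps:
$T{\left(h,C \right)} = C + h$
$L = - \frac{1}{12}$ ($L = \frac{\left(-2\right) \frac{1}{6}}{4} = \frac{1}{4} \left(- \frac{1}{3}\right) = - \frac{1}{12} \approx -0.083333$)
$O = -10$ ($O = -7 - 3 = -10$)
$u{\left(P,t \right)} = \frac{5}{4} - \frac{t}{12}$ ($u{\left(P,t \right)} = \left(-10 + \left(-5 + t\right)\right) \left(- \frac{1}{12}\right) = \left(-15 + t\right) \left(- \frac{1}{12}\right) = \frac{5}{4} - \frac{t}{12}$)
$\left(-50 + u{\left(9,-7 \right)}\right)^{2} = \left(-50 + \left(\frac{5}{4} - - \frac{7}{12}\right)\right)^{2} = \left(-50 + \left(\frac{5}{4} + \frac{7}{12}\right)\right)^{2} = \left(-50 + \frac{11}{6}\right)^{2} = \left(- \frac{289}{6}\right)^{2} = \frac{83521}{36}$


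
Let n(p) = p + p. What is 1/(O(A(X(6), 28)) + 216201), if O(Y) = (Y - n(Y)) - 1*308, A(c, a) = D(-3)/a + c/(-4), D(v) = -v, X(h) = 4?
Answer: 28/6045029 ≈ 4.6319e-6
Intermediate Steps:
n(p) = 2*p
A(c, a) = 3/a - c/4 (A(c, a) = (-1*(-3))/a + c/(-4) = 3/a + c*(-1/4) = 3/a - c/4)
O(Y) = -308 - Y (O(Y) = (Y - 2*Y) - 1*308 = (Y - 2*Y) - 308 = -Y - 308 = -308 - Y)
1/(O(A(X(6), 28)) + 216201) = 1/((-308 - (3/28 - 1/4*4)) + 216201) = 1/((-308 - (3*(1/28) - 1)) + 216201) = 1/((-308 - (3/28 - 1)) + 216201) = 1/((-308 - 1*(-25/28)) + 216201) = 1/((-308 + 25/28) + 216201) = 1/(-8599/28 + 216201) = 1/(6045029/28) = 28/6045029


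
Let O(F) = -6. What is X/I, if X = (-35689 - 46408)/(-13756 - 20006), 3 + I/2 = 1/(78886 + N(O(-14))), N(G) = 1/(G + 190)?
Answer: -70096471025/172960307052 ≈ -0.40527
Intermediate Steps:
N(G) = 1/(190 + G)
I = -87089782/14515025 (I = -6 + 2/(78886 + 1/(190 - 6)) = -6 + 2/(78886 + 1/184) = -6 + 2/(14515025/184) = -6 + 2*(184/14515025) = -6 + 368/14515025 = -87089782/14515025 ≈ -6.0000)
X = 82097/33762 (X = -82097/(-33762) = -82097*(-1/33762) = 82097/33762 ≈ 2.4316)
X/I = 82097/(33762*(-87089782/14515025)) = (82097/33762)*(-14515025/87089782) = -70096471025/172960307052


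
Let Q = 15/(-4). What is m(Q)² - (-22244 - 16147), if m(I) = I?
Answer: 614481/16 ≈ 38405.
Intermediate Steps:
Q = -15/4 (Q = 15*(-¼) = -15/4 ≈ -3.7500)
m(Q)² - (-22244 - 16147) = (-15/4)² - (-22244 - 16147) = 225/16 - 1*(-38391) = 225/16 + 38391 = 614481/16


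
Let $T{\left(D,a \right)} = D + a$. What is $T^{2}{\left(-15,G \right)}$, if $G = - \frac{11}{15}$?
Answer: $\frac{55696}{225} \approx 247.54$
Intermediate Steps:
$G = - \frac{11}{15}$ ($G = \left(-11\right) \frac{1}{15} = - \frac{11}{15} \approx -0.73333$)
$T^{2}{\left(-15,G \right)} = \left(-15 - \frac{11}{15}\right)^{2} = \left(- \frac{236}{15}\right)^{2} = \frac{55696}{225}$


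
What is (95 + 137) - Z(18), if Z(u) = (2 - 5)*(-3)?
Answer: 223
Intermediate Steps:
Z(u) = 9 (Z(u) = -3*(-3) = 9)
(95 + 137) - Z(18) = (95 + 137) - 1*9 = 232 - 9 = 223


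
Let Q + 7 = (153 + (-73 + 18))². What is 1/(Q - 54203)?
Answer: -1/44606 ≈ -2.2419e-5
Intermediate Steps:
Q = 9597 (Q = -7 + (153 + (-73 + 18))² = -7 + (153 - 55)² = -7 + 98² = -7 + 9604 = 9597)
1/(Q - 54203) = 1/(9597 - 54203) = 1/(-44606) = -1/44606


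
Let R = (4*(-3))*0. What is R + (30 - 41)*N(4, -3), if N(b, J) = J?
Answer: 33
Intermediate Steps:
R = 0 (R = -12*0 = 0)
R + (30 - 41)*N(4, -3) = 0 + (30 - 41)*(-3) = 0 - 11*(-3) = 0 + 33 = 33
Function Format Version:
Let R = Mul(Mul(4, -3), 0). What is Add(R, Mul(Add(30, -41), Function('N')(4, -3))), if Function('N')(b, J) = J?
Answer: 33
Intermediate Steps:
R = 0 (R = Mul(-12, 0) = 0)
Add(R, Mul(Add(30, -41), Function('N')(4, -3))) = Add(0, Mul(Add(30, -41), -3)) = Add(0, Mul(-11, -3)) = Add(0, 33) = 33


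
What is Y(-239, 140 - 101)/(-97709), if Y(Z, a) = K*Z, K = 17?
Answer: 4063/97709 ≈ 0.041583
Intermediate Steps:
Y(Z, a) = 17*Z
Y(-239, 140 - 101)/(-97709) = (17*(-239))/(-97709) = -4063*(-1/97709) = 4063/97709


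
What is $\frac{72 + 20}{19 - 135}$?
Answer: $- \frac{23}{29} \approx -0.7931$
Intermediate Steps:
$\frac{72 + 20}{19 - 135} = \frac{92}{-116} = 92 \left(- \frac{1}{116}\right) = - \frac{23}{29}$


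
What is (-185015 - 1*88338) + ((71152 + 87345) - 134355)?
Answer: -249211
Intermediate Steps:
(-185015 - 1*88338) + ((71152 + 87345) - 134355) = (-185015 - 88338) + (158497 - 134355) = -273353 + 24142 = -249211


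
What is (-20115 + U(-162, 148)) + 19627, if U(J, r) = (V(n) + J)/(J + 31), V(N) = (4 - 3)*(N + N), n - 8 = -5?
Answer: -63772/131 ≈ -486.81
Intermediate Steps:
n = 3 (n = 8 - 5 = 3)
V(N) = 2*N (V(N) = 1*(2*N) = 2*N)
U(J, r) = (6 + J)/(31 + J) (U(J, r) = (2*3 + J)/(J + 31) = (6 + J)/(31 + J))
(-20115 + U(-162, 148)) + 19627 = (-20115 + (6 - 162)/(31 - 162)) + 19627 = (-20115 - 156/(-131)) + 19627 = (-20115 - 1/131*(-156)) + 19627 = (-20115 + 156/131) + 19627 = -2634909/131 + 19627 = -63772/131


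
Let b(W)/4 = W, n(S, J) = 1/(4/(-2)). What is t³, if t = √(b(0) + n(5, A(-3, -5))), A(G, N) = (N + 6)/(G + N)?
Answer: -I*√2/4 ≈ -0.35355*I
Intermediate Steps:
A(G, N) = (6 + N)/(G + N)
n(S, J) = -½ (n(S, J) = 1/(4*(-½)) = 1/(-2) = -½)
b(W) = 4*W
t = I*√2/2 (t = √(4*0 - ½) = √(0 - ½) = √(-½) = I*√2/2 ≈ 0.70711*I)
t³ = (I*√2/2)³ = -I*√2/4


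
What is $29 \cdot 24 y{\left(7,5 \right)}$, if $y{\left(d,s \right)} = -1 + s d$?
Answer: $23664$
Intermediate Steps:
$y{\left(d,s \right)} = -1 + d s$
$29 \cdot 24 y{\left(7,5 \right)} = 29 \cdot 24 \left(-1 + 7 \cdot 5\right) = 696 \left(-1 + 35\right) = 696 \cdot 34 = 23664$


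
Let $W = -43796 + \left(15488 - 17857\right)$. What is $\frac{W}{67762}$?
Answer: $- \frac{46165}{67762} \approx -0.68128$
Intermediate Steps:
$W = -46165$ ($W = -43796 - 2369 = -46165$)
$\frac{W}{67762} = - \frac{46165}{67762}$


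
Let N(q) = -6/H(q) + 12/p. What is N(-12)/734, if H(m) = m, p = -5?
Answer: -19/7340 ≈ -0.0025886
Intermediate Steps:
N(q) = -12/5 - 6/q (N(q) = -6/q + 12/(-5) = -6/q + 12*(-1/5) = -6/q - 12/5 = -12/5 - 6/q)
N(-12)/734 = (-12/5 - 6/(-12))/734 = (-12/5 - 6*(-1/12))*(1/734) = (-12/5 + 1/2)*(1/734) = -19/10*1/734 = -19/7340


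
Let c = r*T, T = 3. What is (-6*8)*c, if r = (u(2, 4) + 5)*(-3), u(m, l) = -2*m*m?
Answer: -1296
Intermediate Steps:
u(m, l) = -2*m²
r = 9 (r = (-2*2² + 5)*(-3) = (-2*4 + 5)*(-3) = (-8 + 5)*(-3) = -3*(-3) = 9)
c = 27 (c = 9*3 = 27)
(-6*8)*c = -6*8*27 = -48*27 = -1296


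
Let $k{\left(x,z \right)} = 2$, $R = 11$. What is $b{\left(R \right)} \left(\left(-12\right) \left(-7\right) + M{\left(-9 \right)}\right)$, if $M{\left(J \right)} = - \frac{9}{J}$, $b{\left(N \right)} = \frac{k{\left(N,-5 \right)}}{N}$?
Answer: $\frac{170}{11} \approx 15.455$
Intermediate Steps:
$b{\left(N \right)} = \frac{2}{N}$
$b{\left(R \right)} \left(\left(-12\right) \left(-7\right) + M{\left(-9 \right)}\right) = \frac{2}{11} \left(\left(-12\right) \left(-7\right) - \frac{9}{-9}\right) = 2 \cdot \frac{1}{11} \left(84 - -1\right) = \frac{2 \left(84 + 1\right)}{11} = \frac{2}{11} \cdot 85 = \frac{170}{11}$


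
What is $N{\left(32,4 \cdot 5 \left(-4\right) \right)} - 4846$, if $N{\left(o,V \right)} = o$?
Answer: $-4814$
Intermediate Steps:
$N{\left(32,4 \cdot 5 \left(-4\right) \right)} - 4846 = 32 - 4846 = -4814$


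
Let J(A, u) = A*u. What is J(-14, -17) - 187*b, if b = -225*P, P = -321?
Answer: -13505837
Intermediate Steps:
b = 72225 (b = -225/(1/(-321)) = -225/(-1/321) = -225*(-321) = 72225)
J(-14, -17) - 187*b = -14*(-17) - 187*72225 = 238 - 13506075 = -13505837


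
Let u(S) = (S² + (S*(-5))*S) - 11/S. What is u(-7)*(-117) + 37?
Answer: 159496/7 ≈ 22785.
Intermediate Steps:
u(S) = -11/S - 4*S² (u(S) = (S² + (-5*S)*S) - 11/S = (S² - 5*S²) - 11/S = -4*S² - 11/S = -11/S - 4*S²)
u(-7)*(-117) + 37 = ((-11 - 4*(-7)³)/(-7))*(-117) + 37 = -(-11 - 4*(-343))/7*(-117) + 37 = -(-11 + 1372)/7*(-117) + 37 = -⅐*1361*(-117) + 37 = -1361/7*(-117) + 37 = 159237/7 + 37 = 159496/7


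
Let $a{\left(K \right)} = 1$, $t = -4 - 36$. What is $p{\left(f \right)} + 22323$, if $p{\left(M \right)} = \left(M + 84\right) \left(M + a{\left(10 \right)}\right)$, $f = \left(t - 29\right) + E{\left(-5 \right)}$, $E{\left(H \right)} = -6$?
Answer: $21657$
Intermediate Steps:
$t = -40$
$f = -75$ ($f = \left(-40 - 29\right) - 6 = -69 - 6 = -75$)
$p{\left(M \right)} = \left(1 + M\right) \left(84 + M\right)$ ($p{\left(M \right)} = \left(M + 84\right) \left(M + 1\right) = \left(84 + M\right) \left(1 + M\right) = \left(1 + M\right) \left(84 + M\right)$)
$p{\left(f \right)} + 22323 = \left(84 + \left(-75\right)^{2} + 85 \left(-75\right)\right) + 22323 = \left(84 + 5625 - 6375\right) + 22323 = -666 + 22323 = 21657$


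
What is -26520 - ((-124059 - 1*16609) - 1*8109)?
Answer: 122257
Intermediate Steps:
-26520 - ((-124059 - 1*16609) - 1*8109) = -26520 - ((-124059 - 16609) - 8109) = -26520 - (-140668 - 8109) = -26520 - 1*(-148777) = -26520 + 148777 = 122257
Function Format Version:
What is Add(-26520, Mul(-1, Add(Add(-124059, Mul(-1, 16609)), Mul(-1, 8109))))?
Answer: 122257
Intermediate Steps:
Add(-26520, Mul(-1, Add(Add(-124059, Mul(-1, 16609)), Mul(-1, 8109)))) = Add(-26520, Mul(-1, Add(Add(-124059, -16609), -8109))) = Add(-26520, Mul(-1, Add(-140668, -8109))) = Add(-26520, Mul(-1, -148777)) = Add(-26520, 148777) = 122257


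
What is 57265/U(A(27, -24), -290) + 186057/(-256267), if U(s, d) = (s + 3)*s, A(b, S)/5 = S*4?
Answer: -5584896193/11734978464 ≈ -0.47592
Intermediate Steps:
A(b, S) = 20*S (A(b, S) = 5*(S*4) = 5*(4*S) = 20*S)
U(s, d) = s*(3 + s) (U(s, d) = (3 + s)*s = s*(3 + s))
57265/U(A(27, -24), -290) + 186057/(-256267) = 57265/(((20*(-24))*(3 + 20*(-24)))) + 186057/(-256267) = 57265/((-480*(3 - 480))) + 186057*(-1/256267) = 57265/((-480*(-477))) - 186057/256267 = 57265/228960 - 186057/256267 = 57265*(1/228960) - 186057/256267 = 11453/45792 - 186057/256267 = -5584896193/11734978464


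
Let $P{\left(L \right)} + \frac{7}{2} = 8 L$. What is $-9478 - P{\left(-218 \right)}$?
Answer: $- \frac{15461}{2} \approx -7730.5$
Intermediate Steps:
$P{\left(L \right)} = - \frac{7}{2} + 8 L$
$-9478 - P{\left(-218 \right)} = -9478 - \left(- \frac{7}{2} + 8 \left(-218\right)\right) = -9478 - \left(- \frac{7}{2} - 1744\right) = -9478 - - \frac{3495}{2} = -9478 + \frac{3495}{2} = - \frac{15461}{2}$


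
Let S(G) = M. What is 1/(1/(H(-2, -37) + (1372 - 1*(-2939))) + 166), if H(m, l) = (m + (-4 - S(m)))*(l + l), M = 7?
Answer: 5273/875319 ≈ 0.0060241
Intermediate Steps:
S(G) = 7
H(m, l) = 2*l*(-11 + m) (H(m, l) = (m + (-4 - 1*7))*(l + l) = (m + (-4 - 7))*(2*l) = (m - 11)*(2*l) = (-11 + m)*(2*l) = 2*l*(-11 + m))
1/(1/(H(-2, -37) + (1372 - 1*(-2939))) + 166) = 1/(1/(2*(-37)*(-11 - 2) + (1372 - 1*(-2939))) + 166) = 1/(1/(2*(-37)*(-13) + (1372 + 2939)) + 166) = 1/(1/(962 + 4311) + 166) = 1/(1/5273 + 166) = 1/(875319/5273) = 5273/875319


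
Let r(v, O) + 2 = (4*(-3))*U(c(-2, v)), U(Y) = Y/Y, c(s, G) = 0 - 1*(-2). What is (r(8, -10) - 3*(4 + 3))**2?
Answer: 1225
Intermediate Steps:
c(s, G) = 2 (c(s, G) = 0 + 2 = 2)
U(Y) = 1
r(v, O) = -14 (r(v, O) = -2 + (4*(-3))*1 = -2 - 12*1 = -2 - 12 = -14)
(r(8, -10) - 3*(4 + 3))**2 = (-14 - 3*(4 + 3))**2 = (-14 - 3*7)**2 = (-14 - 21)**2 = (-35)**2 = 1225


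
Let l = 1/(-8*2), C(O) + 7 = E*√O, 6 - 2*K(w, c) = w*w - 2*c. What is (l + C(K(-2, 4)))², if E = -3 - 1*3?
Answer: 58849/256 + 339*√5/4 ≈ 419.39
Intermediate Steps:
E = -6 (E = -3 - 3 = -6)
K(w, c) = 3 + c - w²/2 (K(w, c) = 3 - (w*w - 2*c)/2 = 3 - (w² - 2*c)/2 = 3 + (c - w²/2) = 3 + c - w²/2)
C(O) = -7 - 6*√O
l = -1/16 (l = 1/(-16) = -1/16 ≈ -0.062500)
(l + C(K(-2, 4)))² = (-1/16 + (-7 - 6*√(3 + 4 - ½*(-2)²)))² = (-1/16 + (-7 - 6*√(3 + 4 - ½*4)))² = (-1/16 + (-7 - 6*√(3 + 4 - 2)))² = (-1/16 + (-7 - 6*√5))² = (-113/16 - 6*√5)²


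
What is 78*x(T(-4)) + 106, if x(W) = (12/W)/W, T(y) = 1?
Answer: 1042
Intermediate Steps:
x(W) = 12/W²
78*x(T(-4)) + 106 = 78*(12/1²) + 106 = 78*(12*1) + 106 = 78*12 + 106 = 936 + 106 = 1042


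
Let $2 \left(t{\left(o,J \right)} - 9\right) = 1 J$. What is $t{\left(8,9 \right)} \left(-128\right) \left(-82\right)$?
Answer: $141696$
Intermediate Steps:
$t{\left(o,J \right)} = 9 + \frac{J}{2}$ ($t{\left(o,J \right)} = 9 + \frac{1 J}{2} = 9 + \frac{J}{2}$)
$t{\left(8,9 \right)} \left(-128\right) \left(-82\right) = \left(9 + \frac{1}{2} \cdot 9\right) \left(-128\right) \left(-82\right) = \left(9 + \frac{9}{2}\right) \left(-128\right) \left(-82\right) = \frac{27}{2} \left(-128\right) \left(-82\right) = \left(-1728\right) \left(-82\right) = 141696$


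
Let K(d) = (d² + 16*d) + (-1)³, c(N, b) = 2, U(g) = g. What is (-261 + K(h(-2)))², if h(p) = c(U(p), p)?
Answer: 51076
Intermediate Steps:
h(p) = 2
K(d) = -1 + d² + 16*d (K(d) = (d² + 16*d) - 1 = -1 + d² + 16*d)
(-261 + K(h(-2)))² = (-261 + (-1 + 2² + 16*2))² = (-261 + (-1 + 4 + 32))² = (-261 + 35)² = (-226)² = 51076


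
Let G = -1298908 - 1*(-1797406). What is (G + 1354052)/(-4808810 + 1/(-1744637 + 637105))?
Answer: -2051758406600/5325910956921 ≈ -0.38524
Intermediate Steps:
G = 498498 (G = -1298908 + 1797406 = 498498)
(G + 1354052)/(-4808810 + 1/(-1744637 + 637105)) = (498498 + 1354052)/(-4808810 + 1/(-1744637 + 637105)) = 1852550/(-4808810 + 1/(-1107532)) = 1852550/(-4808810 - 1/1107532) = 1852550/(-5325910956921/1107532) = 1852550*(-1107532/5325910956921) = -2051758406600/5325910956921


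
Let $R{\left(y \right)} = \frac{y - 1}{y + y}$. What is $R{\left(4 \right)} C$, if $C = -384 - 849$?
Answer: $- \frac{3699}{8} \approx -462.38$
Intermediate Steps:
$C = -1233$ ($C = -384 - 849 = -1233$)
$R{\left(y \right)} = \frac{-1 + y}{2 y}$
$R{\left(4 \right)} C = \frac{-1 + 4}{2 \cdot 4} \left(-1233\right) = \frac{1}{2} \cdot \frac{1}{4} \cdot 3 \left(-1233\right) = \frac{3}{8} \left(-1233\right) = - \frac{3699}{8}$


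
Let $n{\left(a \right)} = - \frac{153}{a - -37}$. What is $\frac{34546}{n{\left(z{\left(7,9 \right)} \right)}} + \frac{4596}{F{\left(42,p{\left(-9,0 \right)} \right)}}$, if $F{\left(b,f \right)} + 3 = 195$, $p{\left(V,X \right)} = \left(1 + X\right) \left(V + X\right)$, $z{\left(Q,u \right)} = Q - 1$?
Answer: $- \frac{23709049}{2448} \approx -9685.1$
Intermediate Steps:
$z{\left(Q,u \right)} = -1 + Q$ ($z{\left(Q,u \right)} = Q - 1 = -1 + Q$)
$F{\left(b,f \right)} = 192$ ($F{\left(b,f \right)} = -3 + 195 = 192$)
$n{\left(a \right)} = - \frac{153}{37 + a}$ ($n{\left(a \right)} = - \frac{153}{a + 37} = - \frac{153}{37 + a}$)
$\frac{34546}{n{\left(z{\left(7,9 \right)} \right)}} + \frac{4596}{F{\left(42,p{\left(-9,0 \right)} \right)}} = \frac{34546}{\left(-153\right) \frac{1}{37 + \left(-1 + 7\right)}} + \frac{4596}{192} = \frac{34546}{\left(-153\right) \frac{1}{37 + 6}} + 4596 \cdot \frac{1}{192} = \frac{34546}{\left(-153\right) \frac{1}{43}} + \frac{383}{16} = \frac{34546}{- \frac{153}{43}} + \frac{383}{16} = 34546 \left(- \frac{43}{153}\right) + \frac{383}{16} = - \frac{1485478}{153} + \frac{383}{16} = - \frac{23709049}{2448}$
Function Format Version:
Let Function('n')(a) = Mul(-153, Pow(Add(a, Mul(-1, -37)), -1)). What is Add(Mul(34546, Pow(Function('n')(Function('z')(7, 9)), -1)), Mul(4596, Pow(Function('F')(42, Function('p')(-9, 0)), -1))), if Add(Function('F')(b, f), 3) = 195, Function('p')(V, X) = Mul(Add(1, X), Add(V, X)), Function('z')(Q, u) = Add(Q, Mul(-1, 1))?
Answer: Rational(-23709049, 2448) ≈ -9685.1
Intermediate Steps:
Function('z')(Q, u) = Add(-1, Q) (Function('z')(Q, u) = Add(Q, -1) = Add(-1, Q))
Function('F')(b, f) = 192 (Function('F')(b, f) = Add(-3, 195) = 192)
Function('n')(a) = Mul(-153, Pow(Add(37, a), -1)) (Function('n')(a) = Mul(-153, Pow(Add(a, 37), -1)) = Mul(-153, Pow(Add(37, a), -1)))
Add(Mul(34546, Pow(Function('n')(Function('z')(7, 9)), -1)), Mul(4596, Pow(Function('F')(42, Function('p')(-9, 0)), -1))) = Add(Mul(34546, Pow(Mul(-153, Pow(Add(37, Add(-1, 7)), -1)), -1)), Mul(4596, Pow(192, -1))) = Add(Mul(34546, Pow(Mul(-153, Pow(Add(37, 6), -1)), -1)), Mul(4596, Rational(1, 192))) = Add(Mul(34546, Pow(Mul(-153, Pow(43, -1)), -1)), Rational(383, 16)) = Add(Mul(34546, Pow(Mul(-153, Rational(1, 43)), -1)), Rational(383, 16)) = Add(Mul(34546, Pow(Rational(-153, 43), -1)), Rational(383, 16)) = Add(Mul(34546, Rational(-43, 153)), Rational(383, 16)) = Add(Rational(-1485478, 153), Rational(383, 16)) = Rational(-23709049, 2448)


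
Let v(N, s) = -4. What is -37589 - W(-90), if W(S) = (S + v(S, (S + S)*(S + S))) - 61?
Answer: -37434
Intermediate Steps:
W(S) = -65 + S (W(S) = (S - 4) - 61 = (-4 + S) - 61 = -65 + S)
-37589 - W(-90) = -37589 - (-65 - 90) = -37589 - 1*(-155) = -37589 + 155 = -37434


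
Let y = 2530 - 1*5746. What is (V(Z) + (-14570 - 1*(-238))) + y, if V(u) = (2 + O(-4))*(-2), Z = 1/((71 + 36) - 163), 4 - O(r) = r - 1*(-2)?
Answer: -17564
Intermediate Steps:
O(r) = 2 - r (O(r) = 4 - (r - 1*(-2)) = 4 - (r + 2) = 4 - (2 + r) = 4 + (-2 - r) = 2 - r)
Z = -1/56 (Z = 1/(107 - 163) = 1/(-56) = -1/56 ≈ -0.017857)
y = -3216 (y = 2530 - 5746 = -3216)
V(u) = -16 (V(u) = (2 + (2 - 1*(-4)))*(-2) = (2 + (2 + 4))*(-2) = (2 + 6)*(-2) = 8*(-2) = -16)
(V(Z) + (-14570 - 1*(-238))) + y = (-16 + (-14570 - 1*(-238))) - 3216 = (-16 + (-14570 + 238)) - 3216 = (-16 - 14332) - 3216 = -14348 - 3216 = -17564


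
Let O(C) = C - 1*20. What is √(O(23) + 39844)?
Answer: √39847 ≈ 199.62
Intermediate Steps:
O(C) = -20 + C (O(C) = C - 20 = -20 + C)
√(O(23) + 39844) = √((-20 + 23) + 39844) = √(3 + 39844) = √39847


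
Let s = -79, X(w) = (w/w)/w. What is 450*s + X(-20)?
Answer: -711001/20 ≈ -35550.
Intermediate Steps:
X(w) = 1/w
450*s + X(-20) = 450*(-79) + 1/(-20) = -35550 - 1/20 = -711001/20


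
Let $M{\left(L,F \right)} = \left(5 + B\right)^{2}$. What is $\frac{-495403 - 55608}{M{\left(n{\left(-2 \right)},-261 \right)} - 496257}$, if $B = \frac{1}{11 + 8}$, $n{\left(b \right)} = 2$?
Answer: $\frac{198914971}{179139561} \approx 1.1104$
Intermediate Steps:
$B = \frac{1}{19} \approx 0.052632$
$M{\left(L,F \right)} = \frac{9216}{361}$ ($M{\left(L,F \right)} = \left(5 + \frac{1}{19}\right)^{2} = \left(\frac{96}{19}\right)^{2} = \frac{9216}{361}$)
$\frac{-495403 - 55608}{M{\left(n{\left(-2 \right)},-261 \right)} - 496257} = \frac{-495403 - 55608}{\frac{9216}{361} - 496257} = - \frac{551011}{- \frac{179139561}{361}} = \left(-551011\right) \left(- \frac{361}{179139561}\right) = \frac{198914971}{179139561}$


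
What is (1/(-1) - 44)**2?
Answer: 2025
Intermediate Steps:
(1/(-1) - 44)**2 = (-1 - 44)**2 = (-45)**2 = 2025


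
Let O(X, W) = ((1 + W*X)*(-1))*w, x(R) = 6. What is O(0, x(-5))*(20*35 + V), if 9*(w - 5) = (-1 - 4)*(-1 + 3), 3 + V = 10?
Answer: -24745/9 ≈ -2749.4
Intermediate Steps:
V = 7 (V = -3 + 10 = 7)
w = 35/9 (w = 5 + ((-1 - 4)*(-1 + 3))/9 = 5 + (-5*2)/9 = 5 + (1/9)*(-10) = 5 - 10/9 = 35/9 ≈ 3.8889)
O(X, W) = -35/9 - 35*W*X/9 (O(X, W) = ((1 + W*X)*(-1))*(35/9) = (-1 - W*X)*(35/9) = -35/9 - 35*W*X/9)
O(0, x(-5))*(20*35 + V) = (-35/9 - 35/9*6*0)*(20*35 + 7) = (-35/9 + 0)*(700 + 7) = -35/9*707 = -24745/9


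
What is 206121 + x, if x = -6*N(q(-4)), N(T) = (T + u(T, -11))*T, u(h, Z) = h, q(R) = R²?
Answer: 203049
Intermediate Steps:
N(T) = 2*T² (N(T) = (T + T)*T = (2*T)*T = 2*T²)
x = -3072 (x = -12*((-4)²)² = -12*16² = -12*256 = -6*512 = -3072)
206121 + x = 206121 - 3072 = 203049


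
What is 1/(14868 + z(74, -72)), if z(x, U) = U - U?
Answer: 1/14868 ≈ 6.7258e-5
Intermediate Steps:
z(x, U) = 0
1/(14868 + z(74, -72)) = 1/(14868 + 0) = 1/14868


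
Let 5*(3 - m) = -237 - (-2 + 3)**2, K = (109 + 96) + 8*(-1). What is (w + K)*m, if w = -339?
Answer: -35926/5 ≈ -7185.2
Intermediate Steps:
K = 197 (K = 205 - 8 = 197)
m = 253/5 (m = 3 - (-237 - (-2 + 3)**2)/5 = 3 - (-237 - 1*1**2)/5 = 3 - (-237 - 1*1)/5 = 3 - (-237 - 1)/5 = 3 - 1/5*(-238) = 3 + 238/5 = 253/5 ≈ 50.600)
(w + K)*m = (-339 + 197)*(253/5) = -142*253/5 = -35926/5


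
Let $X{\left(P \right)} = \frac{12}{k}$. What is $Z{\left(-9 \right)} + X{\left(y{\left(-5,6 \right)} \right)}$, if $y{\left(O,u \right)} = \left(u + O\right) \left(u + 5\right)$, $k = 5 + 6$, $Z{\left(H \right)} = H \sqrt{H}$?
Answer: $\frac{12}{11} - 27 i \approx 1.0909 - 27.0 i$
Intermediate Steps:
$Z{\left(H \right)} = H^{\frac{3}{2}}$
$k = 11$
$y{\left(O,u \right)} = \left(5 + u\right) \left(O + u\right)$ ($y{\left(O,u \right)} = \left(O + u\right) \left(5 + u\right) = \left(5 + u\right) \left(O + u\right)$)
$X{\left(P \right)} = \frac{12}{11}$
$Z{\left(-9 \right)} + X{\left(y{\left(-5,6 \right)} \right)} = \left(-9\right)^{\frac{3}{2}} + \frac{12}{11} = - 27 i + \frac{12}{11} = \frac{12}{11} - 27 i$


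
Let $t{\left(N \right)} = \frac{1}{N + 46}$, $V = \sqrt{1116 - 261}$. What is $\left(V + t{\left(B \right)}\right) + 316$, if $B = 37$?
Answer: $\frac{26229}{83} + 3 \sqrt{95} \approx 345.25$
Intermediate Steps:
$V = 3 \sqrt{95}$ ($V = \sqrt{855} = 3 \sqrt{95} \approx 29.24$)
$t{\left(N \right)} = \frac{1}{46 + N}$
$\left(V + t{\left(B \right)}\right) + 316 = \left(3 \sqrt{95} + \frac{1}{46 + 37}\right) + 316 = \left(3 \sqrt{95} + \frac{1}{83}\right) + 316 = \left(\frac{1}{83} + 3 \sqrt{95}\right) + 316 = \frac{26229}{83} + 3 \sqrt{95}$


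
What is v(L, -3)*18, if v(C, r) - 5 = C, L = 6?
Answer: 198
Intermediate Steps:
v(C, r) = 5 + C
v(L, -3)*18 = (5 + 6)*18 = 11*18 = 198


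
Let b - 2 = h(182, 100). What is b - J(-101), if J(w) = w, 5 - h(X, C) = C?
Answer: 8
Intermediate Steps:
h(X, C) = 5 - C
b = -93 (b = 2 + (5 - 1*100) = 2 + (5 - 100) = 2 - 95 = -93)
b - J(-101) = -93 - 1*(-101) = -93 + 101 = 8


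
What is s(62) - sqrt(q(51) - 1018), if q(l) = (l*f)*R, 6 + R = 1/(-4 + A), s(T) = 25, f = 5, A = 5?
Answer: 25 - I*sqrt(2293) ≈ 25.0 - 47.885*I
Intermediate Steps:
R = -5 (R = -6 + 1/(-4 + 5) = -6 + 1/1 = -6 + 1 = -5)
q(l) = -25*l (q(l) = (l*5)*(-5) = (5*l)*(-5) = -25*l)
s(62) - sqrt(q(51) - 1018) = 25 - sqrt(-25*51 - 1018) = 25 - sqrt(-1275 - 1018) = 25 - sqrt(-2293) = 25 - I*sqrt(2293)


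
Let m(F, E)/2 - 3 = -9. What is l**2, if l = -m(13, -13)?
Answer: 144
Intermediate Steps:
m(F, E) = -12 (m(F, E) = 6 + 2*(-9) = 6 - 18 = -12)
l = 12 (l = -1*(-12) = 12)
l**2 = 12**2 = 144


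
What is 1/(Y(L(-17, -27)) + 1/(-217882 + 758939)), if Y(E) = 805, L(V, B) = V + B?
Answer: 541057/435550886 ≈ 0.0012422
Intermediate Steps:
L(V, B) = B + V
1/(Y(L(-17, -27)) + 1/(-217882 + 758939)) = 1/(805 + 1/(-217882 + 758939)) = 1/(805 + 1/541057) = 1/(435550886/541057) = 541057/435550886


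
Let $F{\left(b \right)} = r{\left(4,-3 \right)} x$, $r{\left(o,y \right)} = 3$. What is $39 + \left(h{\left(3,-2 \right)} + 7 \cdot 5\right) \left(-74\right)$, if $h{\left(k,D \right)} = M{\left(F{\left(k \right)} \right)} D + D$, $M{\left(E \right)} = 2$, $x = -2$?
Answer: $-2107$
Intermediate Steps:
$F{\left(b \right)} = -6$ ($F{\left(b \right)} = 3 \left(-2\right) = -6$)
$h{\left(k,D \right)} = 3 D$ ($h{\left(k,D \right)} = 2 D + D = 3 D$)
$39 + \left(h{\left(3,-2 \right)} + 7 \cdot 5\right) \left(-74\right) = 39 + \left(3 \left(-2\right) + 7 \cdot 5\right) \left(-74\right) = 39 + \left(-6 + 35\right) \left(-74\right) = 39 + 29 \left(-74\right) = 39 - 2146 = -2107$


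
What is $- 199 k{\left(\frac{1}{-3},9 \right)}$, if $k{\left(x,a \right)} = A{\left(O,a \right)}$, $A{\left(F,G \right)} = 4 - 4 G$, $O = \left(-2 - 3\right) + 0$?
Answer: $6368$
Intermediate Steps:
$O = -5$ ($O = -5 + 0 = -5$)
$k{\left(x,a \right)} = 4 - 4 a$
$- 199 k{\left(\frac{1}{-3},9 \right)} = - 199 \left(4 - 36\right) = \left(-199\right) \left(-32\right) = 6368$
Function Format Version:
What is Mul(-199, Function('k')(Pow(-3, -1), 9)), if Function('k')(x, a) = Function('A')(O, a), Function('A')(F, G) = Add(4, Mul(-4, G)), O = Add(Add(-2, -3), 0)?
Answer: 6368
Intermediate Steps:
O = -5 (O = Add(-5, 0) = -5)
Function('k')(x, a) = Add(4, Mul(-4, a))
Mul(-199, Function('k')(Pow(-3, -1), 9)) = Mul(-199, Add(4, Mul(-4, 9))) = Mul(-199, Add(4, -36)) = Mul(-199, -32) = 6368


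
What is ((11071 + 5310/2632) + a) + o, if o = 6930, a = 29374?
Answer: 62348155/1316 ≈ 47377.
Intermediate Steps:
((11071 + 5310/2632) + a) + o = ((11071 + 5310/2632) + 29374) + 6930 = ((11071 + 5310*(1/2632)) + 29374) + 6930 = ((11071 + 2655/1316) + 29374) + 6930 = (14572091/1316 + 29374) + 6930 = 53228275/1316 + 6930 = 62348155/1316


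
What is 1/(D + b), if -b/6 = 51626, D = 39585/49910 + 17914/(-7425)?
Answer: -10588050/3279729163489 ≈ -3.2283e-6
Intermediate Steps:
D = -17147689/10588050 (D = 39585*(1/49910) + 17914*(-1/7425) = 1131/1426 - 17914/7425 = -17147689/10588050 ≈ -1.6195)
b = -309756 (b = -6*51626 = -309756)
1/(D + b) = 1/(-17147689/10588050 - 309756) = 1/(-3279729163489/10588050) = -10588050/3279729163489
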